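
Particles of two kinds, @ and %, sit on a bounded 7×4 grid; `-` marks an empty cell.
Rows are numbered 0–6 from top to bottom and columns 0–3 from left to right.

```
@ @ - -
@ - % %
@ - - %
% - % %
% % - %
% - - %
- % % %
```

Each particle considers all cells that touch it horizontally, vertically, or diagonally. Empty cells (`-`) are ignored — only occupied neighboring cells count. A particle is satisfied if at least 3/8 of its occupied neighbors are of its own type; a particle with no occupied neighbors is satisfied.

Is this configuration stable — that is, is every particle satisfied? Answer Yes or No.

Yes

Row 0: (0,0)@ 2/2 satisfied · (0,1)@ 2/3 satisfied
Row 1: (1,0)@ 3/3 satisfied · (1,2)% 2/3 satisfied · (1,3)% 2/2 satisfied
Row 2: (2,0)@ 1/2 satisfied · (2,3)% 4/4 satisfied
Row 3: (3,0)% 2/3 satisfied · (3,2)% 4/4 satisfied · (3,3)% 3/3 satisfied
Row 4: (4,0)% 3/3 satisfied · (4,1)% 4/4 satisfied · (4,3)% 3/3 satisfied
Row 5: (5,0)% 3/3 satisfied · (5,3)% 3/3 satisfied
Row 6: (6,1)% 2/2 satisfied · (6,2)% 3/3 satisfied · (6,3)% 2/2 satisfied
All meet the threshold, so the configuration is stable.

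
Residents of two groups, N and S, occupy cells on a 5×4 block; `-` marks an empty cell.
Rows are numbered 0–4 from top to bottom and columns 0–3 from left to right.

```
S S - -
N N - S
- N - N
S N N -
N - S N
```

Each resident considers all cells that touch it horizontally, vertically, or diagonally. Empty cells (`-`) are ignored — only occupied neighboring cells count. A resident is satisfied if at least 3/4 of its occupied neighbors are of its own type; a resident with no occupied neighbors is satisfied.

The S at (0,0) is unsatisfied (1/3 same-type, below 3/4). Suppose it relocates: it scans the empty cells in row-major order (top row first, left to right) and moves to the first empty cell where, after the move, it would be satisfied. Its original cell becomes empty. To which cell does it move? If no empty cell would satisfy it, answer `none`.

Vacating (0,0). Empty cells in order:
  (0,2): 2/3 same-type → still unsatisfied.
  (0,3): 1/1 same-type → satisfied — stop here.

(0,3)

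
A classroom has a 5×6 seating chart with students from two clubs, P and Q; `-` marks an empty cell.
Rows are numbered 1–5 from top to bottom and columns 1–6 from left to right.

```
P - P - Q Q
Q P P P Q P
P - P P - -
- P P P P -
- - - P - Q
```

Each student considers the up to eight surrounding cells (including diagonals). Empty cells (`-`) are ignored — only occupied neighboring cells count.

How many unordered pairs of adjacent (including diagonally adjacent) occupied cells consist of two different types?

Scan each occupied cell's neighbors to the right and below (and the two forward diagonals) so each pair is counted once.
Row 1: P(1,1)–Q(2,1)≠ P(1,1)–P(2,2)= P(1,3)–P(2,3)= P(1,3)–P(2,4)= P(1,3)–P(2,2)= Q(1,5)–Q(1,6)= Q(1,5)–Q(2,5)= Q(1,5)–P(2,6)≠ Q(1,5)–P(2,4)≠ Q(1,6)–P(2,6)≠ Q(1,6)–Q(2,5)=  → 4/11 unlike.
Row 2: Q(2,1)–P(2,2)≠ Q(2,1)–P(3,1)≠ P(2,2)–P(2,3)= P(2,2)–P(3,3)= P(2,2)–P(3,1)= P(2,3)–P(2,4)= P(2,3)–P(3,3)= P(2,3)–P(3,4)= P(2,4)–Q(2,5)≠ P(2,4)–P(3,4)= P(2,4)–P(3,3)= Q(2,5)–P(2,6)≠ Q(2,5)–P(3,4)≠  → 5/13 unlike.
Row 3: P(3,1)–P(4,2)= P(3,3)–P(3,4)= P(3,3)–P(4,3)= P(3,3)–P(4,4)= P(3,3)–P(4,2)= P(3,4)–P(4,4)= P(3,4)–P(4,5)= P(3,4)–P(4,3)=  → 0/8 unlike.
Row 4: P(4,2)–P(4,3)= P(4,3)–P(4,4)= P(4,3)–P(5,4)= P(4,4)–P(4,5)= P(4,4)–P(5,4)= P(4,5)–Q(5,6)≠ P(4,5)–P(5,4)=  → 1/7 unlike.
Total adjacent occupied pairs: 39; unlike-type pairs: 10.

10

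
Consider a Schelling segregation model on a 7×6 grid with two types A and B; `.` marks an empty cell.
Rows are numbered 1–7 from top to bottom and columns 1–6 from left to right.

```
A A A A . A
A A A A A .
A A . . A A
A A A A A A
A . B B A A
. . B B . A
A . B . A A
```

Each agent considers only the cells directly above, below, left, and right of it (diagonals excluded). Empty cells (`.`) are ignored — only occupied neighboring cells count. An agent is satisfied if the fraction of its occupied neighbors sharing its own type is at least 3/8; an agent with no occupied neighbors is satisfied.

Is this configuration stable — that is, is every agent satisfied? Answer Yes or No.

Row 1: (1,1)A 2/2 ok · (1,2)A 3/3 ok · (1,3)A 3/3 ok · (1,4)A 2/2 ok · (1,6)A 0/0 ok
Row 2: (2,1)A 3/3 ok · (2,2)A 4/4 ok · (2,3)A 3/3 ok · (2,4)A 3/3 ok · (2,5)A 2/2 ok
Row 3: (3,1)A 3/3 ok · (3,2)A 3/3 ok · (3,5)A 3/3 ok · (3,6)A 2/2 ok
Row 4: (4,1)A 3/3 ok · (4,2)A 3/3 ok · (4,3)A 2/3 ok · (4,4)A 2/3 ok · (4,5)A 4/4 ok · (4,6)A 3/3 ok
Row 5: (5,1)A 1/1 ok · (5,3)B 2/3 ok · (5,4)B 2/4 ok · (5,5)A 2/3 ok · (5,6)A 3/3 ok
Row 6: (6,3)B 3/3 ok · (6,4)B 2/2 ok · (6,6)A 2/2 ok
Row 7: (7,1)A 0/0 ok · (7,3)B 1/1 ok · (7,5)A 1/1 ok · (7,6)A 2/2 ok
All meet the threshold, so the configuration is stable.

Yes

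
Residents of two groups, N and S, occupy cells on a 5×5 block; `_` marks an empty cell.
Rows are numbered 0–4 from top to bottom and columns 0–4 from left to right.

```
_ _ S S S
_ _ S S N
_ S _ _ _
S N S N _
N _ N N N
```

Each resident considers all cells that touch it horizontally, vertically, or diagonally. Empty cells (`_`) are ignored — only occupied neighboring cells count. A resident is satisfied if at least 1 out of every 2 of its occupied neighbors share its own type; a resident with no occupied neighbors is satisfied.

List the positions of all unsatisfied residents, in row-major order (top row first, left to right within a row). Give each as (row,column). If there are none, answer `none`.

(1,4), (3,0), (3,1), (3,2)

Row 0: (0,2)S 3/3 ✓ · (0,3)S 4/5 ✓ · (0,4)S 2/3 ✓
Row 1: (1,2)S 4/4 ✓ · (1,3)S 4/5 ✓ · (1,4)N 0/3 ✗
Row 2: (2,1)S 3/4 ✓
Row 3: (3,0)S 1/3 ✗ · (3,1)N 2/5 ✗ · (3,2)S 1/5 ✗ · (3,3)N 3/4 ✓
Row 4: (4,0)N 1/2 ✓ · (4,2)N 3/4 ✓ · (4,3)N 3/4 ✓ · (4,4)N 2/2 ✓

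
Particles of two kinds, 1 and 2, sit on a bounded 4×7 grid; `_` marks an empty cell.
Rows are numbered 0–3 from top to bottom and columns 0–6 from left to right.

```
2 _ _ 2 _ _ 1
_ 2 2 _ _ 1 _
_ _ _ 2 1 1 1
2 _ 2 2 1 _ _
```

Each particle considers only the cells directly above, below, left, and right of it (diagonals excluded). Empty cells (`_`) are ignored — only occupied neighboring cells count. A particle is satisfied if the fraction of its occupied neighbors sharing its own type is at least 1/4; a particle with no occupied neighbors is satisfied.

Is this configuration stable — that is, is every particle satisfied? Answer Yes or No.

Yes

(0,0)2 0/0 ✓
(0,3)2 0/0 ✓
(0,6)1 0/0 ✓
(1,1)2 1/1 ✓
(1,2)2 1/1 ✓
(1,5)1 1/1 ✓
(2,3)2 1/2 ✓
(2,4)1 2/3 ✓
(2,5)1 3/3 ✓
(2,6)1 1/1 ✓
(3,0)2 0/0 ✓
(3,2)2 1/1 ✓
(3,3)2 2/3 ✓
(3,4)1 1/2 ✓
All meet the threshold, so the configuration is stable.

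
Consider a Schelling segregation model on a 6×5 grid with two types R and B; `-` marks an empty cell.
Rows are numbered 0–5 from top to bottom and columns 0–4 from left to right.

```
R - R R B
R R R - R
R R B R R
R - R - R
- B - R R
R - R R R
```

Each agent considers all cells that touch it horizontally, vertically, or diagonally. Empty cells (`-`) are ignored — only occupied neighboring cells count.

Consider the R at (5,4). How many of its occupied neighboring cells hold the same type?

3

Occupied neighbors of (5,4): (4,3)=R, (4,4)=R, (5,3)=R.
Same type (R): 3 of 3.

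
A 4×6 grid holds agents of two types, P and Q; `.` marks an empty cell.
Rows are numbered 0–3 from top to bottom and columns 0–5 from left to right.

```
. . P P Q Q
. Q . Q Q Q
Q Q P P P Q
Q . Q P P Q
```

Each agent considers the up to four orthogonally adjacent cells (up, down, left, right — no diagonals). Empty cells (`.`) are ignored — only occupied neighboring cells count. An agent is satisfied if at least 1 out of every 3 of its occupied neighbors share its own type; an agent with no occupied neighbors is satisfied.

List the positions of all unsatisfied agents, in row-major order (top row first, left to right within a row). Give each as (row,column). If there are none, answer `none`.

Row 0: (0,2)P 1/1 ok · (0,3)P 1/3 ok · (0,4)Q 2/3 ok · (0,5)Q 2/2 ok
Row 1: (1,1)Q 1/1 ok · (1,3)Q 1/3 ok · (1,4)Q 3/4 ok · (1,5)Q 3/3 ok
Row 2: (2,0)Q 2/2 ok · (2,1)Q 2/3 ok · (2,2)P 1/3 ok · (2,3)P 3/4 ok · (2,4)P 2/4 ok · (2,5)Q 2/3 ok
Row 3: (3,0)Q 1/1 ok · (3,2)Q 0/2 unhappy · (3,3)P 2/3 ok · (3,4)P 2/3 ok · (3,5)Q 1/2 ok

(3,2)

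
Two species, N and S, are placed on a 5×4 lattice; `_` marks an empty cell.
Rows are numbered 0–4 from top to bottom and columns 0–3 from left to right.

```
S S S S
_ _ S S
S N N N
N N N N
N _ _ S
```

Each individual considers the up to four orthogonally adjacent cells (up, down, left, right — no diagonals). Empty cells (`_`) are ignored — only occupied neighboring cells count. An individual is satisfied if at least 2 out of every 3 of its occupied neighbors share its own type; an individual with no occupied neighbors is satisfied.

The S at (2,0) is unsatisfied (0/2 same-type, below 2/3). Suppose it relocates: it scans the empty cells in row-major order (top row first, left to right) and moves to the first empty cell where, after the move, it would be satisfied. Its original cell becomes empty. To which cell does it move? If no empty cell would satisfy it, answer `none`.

Vacating (2,0). Empty cells in order:
  (1,0): 1/1 same-type → satisfied — stop here.

(1,0)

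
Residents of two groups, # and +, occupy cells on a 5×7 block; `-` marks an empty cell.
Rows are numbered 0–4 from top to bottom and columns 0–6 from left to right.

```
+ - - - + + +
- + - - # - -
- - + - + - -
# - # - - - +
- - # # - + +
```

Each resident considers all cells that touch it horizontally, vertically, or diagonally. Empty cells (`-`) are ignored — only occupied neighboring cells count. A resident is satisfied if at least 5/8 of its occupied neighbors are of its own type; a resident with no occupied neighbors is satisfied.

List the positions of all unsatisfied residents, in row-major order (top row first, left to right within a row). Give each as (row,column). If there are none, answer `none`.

(0,4), (1,4), (2,2), (2,4)

Row 0: (0,0)+ 1/1 ok · (0,4)+ 1/2 unhappy · (0,5)+ 2/3 ok · (0,6)+ 1/1 ok
Row 1: (1,1)+ 2/2 ok · (1,4)# 0/3 unhappy
Row 2: (2,2)+ 1/2 unhappy · (2,4)+ 0/1 unhappy
Row 3: (3,0)# 0/0 ok · (3,2)# 2/3 ok · (3,6)+ 2/2 ok
Row 4: (4,2)# 2/2 ok · (4,3)# 2/2 ok · (4,5)+ 2/2 ok · (4,6)+ 2/2 ok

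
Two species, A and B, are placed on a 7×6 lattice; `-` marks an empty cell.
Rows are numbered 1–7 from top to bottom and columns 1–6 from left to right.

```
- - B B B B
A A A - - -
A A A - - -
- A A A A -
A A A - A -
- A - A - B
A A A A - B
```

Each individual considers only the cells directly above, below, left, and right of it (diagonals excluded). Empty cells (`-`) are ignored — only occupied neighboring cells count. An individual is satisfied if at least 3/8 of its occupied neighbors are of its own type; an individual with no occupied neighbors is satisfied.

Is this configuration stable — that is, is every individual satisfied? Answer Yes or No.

Yes

Row 1: (1,3)B 1/2 satisfied · (1,4)B 2/2 satisfied · (1,5)B 2/2 satisfied · (1,6)B 1/1 satisfied
Row 2: (2,1)A 2/2 satisfied · (2,2)A 3/3 satisfied · (2,3)A 2/3 satisfied
Row 3: (3,1)A 2/2 satisfied · (3,2)A 4/4 satisfied · (3,3)A 3/3 satisfied
Row 4: (4,2)A 3/3 satisfied · (4,3)A 4/4 satisfied · (4,4)A 2/2 satisfied · (4,5)A 2/2 satisfied
Row 5: (5,1)A 1/1 satisfied · (5,2)A 4/4 satisfied · (5,3)A 2/2 satisfied · (5,5)A 1/1 satisfied
Row 6: (6,2)A 2/2 satisfied · (6,4)A 1/1 satisfied · (6,6)B 1/1 satisfied
Row 7: (7,1)A 1/1 satisfied · (7,2)A 3/3 satisfied · (7,3)A 2/2 satisfied · (7,4)A 2/2 satisfied · (7,6)B 1/1 satisfied
All meet the threshold, so the configuration is stable.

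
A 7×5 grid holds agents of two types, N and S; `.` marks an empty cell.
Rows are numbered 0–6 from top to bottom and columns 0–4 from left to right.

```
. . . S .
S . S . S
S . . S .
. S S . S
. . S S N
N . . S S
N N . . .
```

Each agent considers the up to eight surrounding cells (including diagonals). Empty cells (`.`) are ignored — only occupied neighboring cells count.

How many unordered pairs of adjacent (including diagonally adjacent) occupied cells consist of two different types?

4

Scan each occupied cell's neighbors to the right and below (and the two forward diagonals) so each pair is counted once.
From row 0: 0 unlike of 2 pairs (running 0/2).
From row 1: 0 unlike of 3 pairs (running 0/5).
From row 2: 0 unlike of 3 pairs (running 0/8).
From row 3: 1 unlike of 6 pairs (running 1/14).
From row 4: 3 unlike of 7 pairs (running 4/21).
From row 5: 0 unlike of 3 pairs (running 4/24).
From row 6: 0 unlike of 1 pairs (running 4/25).
Total adjacent occupied pairs: 25; unlike-type pairs: 4.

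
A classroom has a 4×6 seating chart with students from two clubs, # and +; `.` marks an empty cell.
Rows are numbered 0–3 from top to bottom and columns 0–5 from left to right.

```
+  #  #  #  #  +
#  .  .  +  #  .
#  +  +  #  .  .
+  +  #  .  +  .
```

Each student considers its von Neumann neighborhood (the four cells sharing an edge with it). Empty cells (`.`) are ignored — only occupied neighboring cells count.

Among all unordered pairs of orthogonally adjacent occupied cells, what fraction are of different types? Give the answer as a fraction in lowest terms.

11/19

Scan each occupied cell's neighbors to the right and below so each pair is counted once.
From row 0: 4 unlike of 8 pairs (running 4/8).
From row 1: 2 unlike of 3 pairs (running 6/11).
From row 2: 4 unlike of 6 pairs (running 10/17).
From row 3: 1 unlike of 2 pairs (running 11/19).
Total adjacent occupied pairs: 19; unlike-type pairs: 11.
11/19 is already in lowest terms.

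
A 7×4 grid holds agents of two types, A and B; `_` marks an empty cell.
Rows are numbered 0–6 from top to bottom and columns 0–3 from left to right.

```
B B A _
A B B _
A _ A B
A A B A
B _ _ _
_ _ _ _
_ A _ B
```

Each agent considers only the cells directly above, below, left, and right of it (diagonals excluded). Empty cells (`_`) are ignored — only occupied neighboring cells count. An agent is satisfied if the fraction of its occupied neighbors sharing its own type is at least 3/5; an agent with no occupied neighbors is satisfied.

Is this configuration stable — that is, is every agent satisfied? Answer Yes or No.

Row 0: (0,0)B 1/2 unhappy · (0,1)B 2/3 ok · (0,2)A 0/2 unhappy
Row 1: (1,0)A 1/3 unhappy · (1,1)B 2/3 ok · (1,2)B 1/3 unhappy
Row 2: (2,0)A 2/2 ok · (2,2)A 0/3 unhappy · (2,3)B 0/2 unhappy
Row 3: (3,0)A 2/3 ok · (3,1)A 1/2 unhappy · (3,2)B 0/3 unhappy · (3,3)A 0/2 unhappy
Row 4: (4,0)B 0/1 unhappy
Row 6: (6,1)A 0/0 ok · (6,3)B 0/0 ok
For instance (0,0) has only 1/2 same-type neighbors, below 3/5.

No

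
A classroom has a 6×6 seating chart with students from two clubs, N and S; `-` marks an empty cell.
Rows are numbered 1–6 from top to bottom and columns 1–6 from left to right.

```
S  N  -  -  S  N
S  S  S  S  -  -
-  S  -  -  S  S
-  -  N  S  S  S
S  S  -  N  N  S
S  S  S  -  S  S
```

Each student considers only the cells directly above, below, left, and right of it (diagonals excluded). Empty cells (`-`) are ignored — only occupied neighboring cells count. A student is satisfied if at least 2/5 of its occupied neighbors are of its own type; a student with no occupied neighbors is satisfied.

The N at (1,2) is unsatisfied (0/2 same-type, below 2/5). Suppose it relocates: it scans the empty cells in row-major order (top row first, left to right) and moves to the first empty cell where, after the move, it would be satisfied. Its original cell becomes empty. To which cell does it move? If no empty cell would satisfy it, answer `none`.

(2,6)

Vacating (1,2). Empty cells in order:
  (1,3): 0/1 same-type → still unsatisfied.
  (1,4): 0/2 same-type → still unsatisfied.
  (2,5): 0/3 same-type → still unsatisfied.
  (2,6): 1/2 same-type → satisfied — stop here.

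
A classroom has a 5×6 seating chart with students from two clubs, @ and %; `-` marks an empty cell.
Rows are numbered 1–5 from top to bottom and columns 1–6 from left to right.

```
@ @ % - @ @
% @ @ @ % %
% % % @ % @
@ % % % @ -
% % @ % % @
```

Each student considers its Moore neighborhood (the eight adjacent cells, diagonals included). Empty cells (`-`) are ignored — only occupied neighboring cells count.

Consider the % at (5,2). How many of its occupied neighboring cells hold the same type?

Occupied neighbors of (5,2): (4,1)=@, (4,2)=%, (4,3)=%, (5,1)=%, (5,3)=@.
Same type (%): 3 of 5.

3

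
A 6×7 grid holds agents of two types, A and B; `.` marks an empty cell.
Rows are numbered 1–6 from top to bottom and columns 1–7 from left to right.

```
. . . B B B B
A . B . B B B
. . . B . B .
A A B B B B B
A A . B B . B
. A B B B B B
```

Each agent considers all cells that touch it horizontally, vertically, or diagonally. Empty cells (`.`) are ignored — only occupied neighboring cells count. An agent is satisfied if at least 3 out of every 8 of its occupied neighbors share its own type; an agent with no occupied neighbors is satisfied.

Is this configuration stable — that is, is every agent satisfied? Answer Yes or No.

Yes

Row 1: (1,4)B 3/3 ok · (1,5)B 4/4 ok · (1,6)B 5/5 ok · (1,7)B 3/3 ok
Row 2: (2,1)A 0/0 ok · (2,3)B 2/2 ok · (2,5)B 6/6 ok · (2,6)B 6/6 ok · (2,7)B 4/4 ok
Row 3: (3,4)B 5/5 ok · (3,6)B 6/6 ok
Row 4: (4,1)A 3/3 ok · (4,2)A 3/4 ok · (4,3)B 3/5 ok · (4,4)B 5/5 ok · (4,5)B 6/6 ok · (4,6)B 5/5 ok · (4,7)B 3/3 ok
Row 5: (5,1)A 4/4 ok · (5,2)A 4/6 ok · (5,4)B 7/7 ok · (5,5)B 7/7 ok · (5,7)B 4/4 ok
Row 6: (6,2)A 2/3 ok · (6,3)B 2/4 ok · (6,4)B 4/4 ok · (6,5)B 4/4 ok · (6,6)B 4/4 ok · (6,7)B 2/2 ok
All meet the threshold, so the configuration is stable.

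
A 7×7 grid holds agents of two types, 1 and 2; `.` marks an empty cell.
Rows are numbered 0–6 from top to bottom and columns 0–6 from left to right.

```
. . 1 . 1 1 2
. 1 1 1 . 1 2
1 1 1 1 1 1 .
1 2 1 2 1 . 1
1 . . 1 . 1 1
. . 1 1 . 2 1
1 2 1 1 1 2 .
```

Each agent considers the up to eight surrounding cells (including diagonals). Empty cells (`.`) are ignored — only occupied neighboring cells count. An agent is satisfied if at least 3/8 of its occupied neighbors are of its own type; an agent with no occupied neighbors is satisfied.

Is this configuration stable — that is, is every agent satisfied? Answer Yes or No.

Row 0: (0,2)1 3/3 ok · (0,4)1 3/3 ok · (0,5)1 2/4 ok · (0,6)2 1/3 unhappy
Row 1: (1,1)1 5/5 ok · (1,2)1 6/6 ok · (1,3)1 6/6 ok · (1,5)1 4/6 ok · (1,6)2 1/4 unhappy
Row 2: (2,0)1 3/4 ok · (2,1)1 6/7 ok · (2,2)1 6/8 ok · (2,3)1 6/7 ok · (2,4)1 5/6 ok · (2,5)1 4/5 ok
Row 3: (3,0)1 3/4 ok · (3,1)2 0/6 unhappy · (3,2)1 4/6 ok · (3,3)2 0/6 unhappy · (3,4)1 5/6 ok · (3,6)1 3/3 ok
Row 4: (4,0)1 1/2 ok · (4,3)1 4/5 ok · (4,5)1 4/5 ok · (4,6)1 3/4 ok
Row 5: (5,2)1 4/5 ok · (5,3)1 5/5 ok · (5,5)2 1/5 unhappy · (5,6)1 2/4 ok
Row 6: (6,0)1 0/1 unhappy · (6,1)2 0/3 unhappy · (6,2)1 3/4 ok · (6,3)1 4/4 ok · (6,4)1 2/4 ok · (6,5)2 1/3 unhappy
For instance (0,6) has only 1/3 same-type neighbors, below 3/8.

No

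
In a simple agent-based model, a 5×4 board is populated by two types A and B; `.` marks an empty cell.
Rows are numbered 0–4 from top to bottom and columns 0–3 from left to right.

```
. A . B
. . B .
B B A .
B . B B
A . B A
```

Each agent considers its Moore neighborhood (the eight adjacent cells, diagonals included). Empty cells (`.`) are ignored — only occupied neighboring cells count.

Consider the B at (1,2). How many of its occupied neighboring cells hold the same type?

2

Occupied neighbors of (1,2): (0,1)=A, (0,3)=B, (2,1)=B, (2,2)=A.
Same type (B): 2 of 4.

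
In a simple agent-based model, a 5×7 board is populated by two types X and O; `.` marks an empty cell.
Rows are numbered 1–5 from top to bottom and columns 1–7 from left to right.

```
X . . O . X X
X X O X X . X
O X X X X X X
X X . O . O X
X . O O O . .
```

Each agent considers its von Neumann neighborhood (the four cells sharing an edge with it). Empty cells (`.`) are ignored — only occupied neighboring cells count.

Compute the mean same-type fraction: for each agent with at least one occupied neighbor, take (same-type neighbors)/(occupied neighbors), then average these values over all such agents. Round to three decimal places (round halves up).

0.705

(1,1)X 1/1
(1,4)O 0/1
(1,6)X 1/1
(1,7)X 2/2
(2,1)X 2/3
(2,2)X 2/3
(2,3)O 0/3
(2,4)X 2/4
(2,5)X 2/2
(2,7)X 2/2
(3,1)O 0/3
(3,2)X 3/4
(3,3)X 2/3
(3,4)X 3/4
(3,5)X 3/3
(3,6)X 2/3
(3,7)X 3/3
(4,1)X 2/3
(4,2)X 2/2
(4,4)O 1/2
(4,6)O 0/2
(4,7)X 1/2
(5,1)X 1/1
(5,3)O 1/1
(5,4)O 3/3
(5,5)O 1/1
Sum over 26 agents: 1/1 + 0/1 + 1/1 + 2/2 + 2/3 + 2/3 + 0/3 + 2/4 + 2/2 + 2/2 + 0/3 + 3/4 + 2/3 + 3/4 + 3/3 + 2/3 + 3/3 + 2/3 + 2/2 + 1/2 + 0/2 + 1/2 + 1/1 + 1/1 + 3/3 + 1/1 = 55/3; mean = 55/3 ÷ 26 = 55/78 = 0.705128… → 0.705.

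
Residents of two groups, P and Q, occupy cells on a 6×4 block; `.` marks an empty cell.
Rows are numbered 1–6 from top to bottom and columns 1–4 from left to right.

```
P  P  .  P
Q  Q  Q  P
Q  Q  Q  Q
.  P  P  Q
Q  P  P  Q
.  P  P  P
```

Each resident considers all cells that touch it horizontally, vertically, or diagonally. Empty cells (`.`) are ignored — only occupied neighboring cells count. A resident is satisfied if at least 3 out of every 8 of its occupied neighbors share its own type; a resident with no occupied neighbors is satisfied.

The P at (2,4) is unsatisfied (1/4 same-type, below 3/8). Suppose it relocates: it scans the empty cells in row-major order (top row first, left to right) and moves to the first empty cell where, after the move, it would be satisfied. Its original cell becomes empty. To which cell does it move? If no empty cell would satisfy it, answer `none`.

(1,3)

Vacating (2,4). Empty cells in order:
  (1,3): 2/4 same-type → satisfied — stop here.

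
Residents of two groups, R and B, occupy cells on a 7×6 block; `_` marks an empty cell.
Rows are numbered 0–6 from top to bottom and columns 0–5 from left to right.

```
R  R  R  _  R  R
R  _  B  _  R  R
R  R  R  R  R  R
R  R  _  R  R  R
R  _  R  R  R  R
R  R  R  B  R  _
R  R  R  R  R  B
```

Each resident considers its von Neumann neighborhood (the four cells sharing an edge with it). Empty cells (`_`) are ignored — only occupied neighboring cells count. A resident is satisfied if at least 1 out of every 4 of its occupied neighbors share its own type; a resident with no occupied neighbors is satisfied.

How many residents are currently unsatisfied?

Row 0: (0,0)R 2/2 ✓ · (0,1)R 2/2 ✓ · (0,2)R 1/2 ✓ · (0,4)R 2/2 ✓ · (0,5)R 2/2 ✓
Row 1: (1,0)R 2/2 ✓ · (1,2)B 0/2 ✗ · (1,4)R 3/3 ✓ · (1,5)R 3/3 ✓
Row 2: (2,0)R 3/3 ✓ · (2,1)R 3/3 ✓ · (2,2)R 2/3 ✓ · (2,3)R 3/3 ✓ · (2,4)R 4/4 ✓ · (2,5)R 3/3 ✓
Row 3: (3,0)R 3/3 ✓ · (3,1)R 2/2 ✓ · (3,3)R 3/3 ✓ · (3,4)R 4/4 ✓ · (3,5)R 3/3 ✓
Row 4: (4,0)R 2/2 ✓ · (4,2)R 2/2 ✓ · (4,3)R 3/4 ✓ · (4,4)R 4/4 ✓ · (4,5)R 2/2 ✓
Row 5: (5,0)R 3/3 ✓ · (5,1)R 3/3 ✓ · (5,2)R 3/4 ✓ · (5,3)B 0/4 ✗ · (5,4)R 2/3 ✓
Row 6: (6,0)R 2/2 ✓ · (6,1)R 3/3 ✓ · (6,2)R 3/3 ✓ · (6,3)R 2/3 ✓ · (6,4)R 2/3 ✓ · (6,5)B 0/1 ✗
Unsatisfied: (1,2), (5,3), (6,5) — 3 in total.

3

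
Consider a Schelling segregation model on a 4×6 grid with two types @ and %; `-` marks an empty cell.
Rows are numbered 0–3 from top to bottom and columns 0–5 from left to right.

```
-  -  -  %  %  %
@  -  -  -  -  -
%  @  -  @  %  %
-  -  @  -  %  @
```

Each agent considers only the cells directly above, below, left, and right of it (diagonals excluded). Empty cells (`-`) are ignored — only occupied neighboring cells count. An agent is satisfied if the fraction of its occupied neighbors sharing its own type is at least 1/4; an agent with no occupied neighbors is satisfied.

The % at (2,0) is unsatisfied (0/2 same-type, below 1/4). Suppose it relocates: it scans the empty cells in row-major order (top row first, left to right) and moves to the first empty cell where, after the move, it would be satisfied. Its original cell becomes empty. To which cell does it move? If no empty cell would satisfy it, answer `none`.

(0,1)

Vacating (2,0). Empty cells in order:
  (0,0): 0/1 same-type → still unsatisfied.
  (0,1): 0/0 same-type → satisfied — stop here.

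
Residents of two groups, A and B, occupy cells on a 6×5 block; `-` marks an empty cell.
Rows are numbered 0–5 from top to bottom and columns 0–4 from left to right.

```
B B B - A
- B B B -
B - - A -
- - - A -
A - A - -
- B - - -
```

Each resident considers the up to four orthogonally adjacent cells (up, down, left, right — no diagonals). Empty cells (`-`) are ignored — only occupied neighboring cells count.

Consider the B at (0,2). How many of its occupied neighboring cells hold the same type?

Occupied neighbors of (0,2): (1,2)=B, (0,1)=B.
Same type (B): 2 of 2.

2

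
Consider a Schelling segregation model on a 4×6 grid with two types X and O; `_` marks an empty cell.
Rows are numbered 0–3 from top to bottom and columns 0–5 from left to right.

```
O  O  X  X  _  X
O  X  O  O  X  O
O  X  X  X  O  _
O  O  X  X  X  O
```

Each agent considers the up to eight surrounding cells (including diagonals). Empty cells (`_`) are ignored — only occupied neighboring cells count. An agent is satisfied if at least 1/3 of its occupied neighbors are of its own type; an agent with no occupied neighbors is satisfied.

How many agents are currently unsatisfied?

Row 0: (0,0)O 2/3 ✓ · (0,1)O 3/5 ✓ · (0,2)X 2/5 ✓ · (0,3)X 2/4 ✓ · (0,5)X 1/2 ✓
Row 1: (1,0)O 3/5 ✓ · (1,1)X 3/8 ✓ · (1,2)O 2/8 ✗ · (1,3)O 2/7 ✗ · (1,4)X 3/6 ✓ · (1,5)O 1/3 ✓
Row 2: (2,0)O 3/5 ✓ · (2,1)X 3/8 ✓ · (2,2)X 5/8 ✓ · (2,3)X 5/8 ✓ · (2,4)O 3/7 ✓
Row 3: (3,0)O 2/3 ✓ · (3,1)O 2/5 ✓ · (3,2)X 4/5 ✓ · (3,3)X 4/5 ✓ · (3,4)X 2/4 ✓ · (3,5)O 1/2 ✓
Unsatisfied: (1,2), (1,3) — 2 in total.

2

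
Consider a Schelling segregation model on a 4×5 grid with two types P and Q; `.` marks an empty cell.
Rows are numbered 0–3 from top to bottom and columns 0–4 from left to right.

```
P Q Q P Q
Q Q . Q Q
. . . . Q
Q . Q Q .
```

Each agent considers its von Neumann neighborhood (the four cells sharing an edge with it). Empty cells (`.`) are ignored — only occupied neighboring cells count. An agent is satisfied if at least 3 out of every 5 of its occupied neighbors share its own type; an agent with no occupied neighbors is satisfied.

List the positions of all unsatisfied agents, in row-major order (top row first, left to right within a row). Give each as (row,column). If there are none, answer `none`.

(0,0)P 0/2 not
(0,1)Q 2/3 satisfied
(0,2)Q 1/2 not
(0,3)P 0/3 not
(0,4)Q 1/2 not
(1,0)Q 1/2 not
(1,1)Q 2/2 satisfied
(1,3)Q 1/2 not
(1,4)Q 3/3 satisfied
(2,4)Q 1/1 satisfied
(3,0)Q 0/0 satisfied
(3,2)Q 1/1 satisfied
(3,3)Q 1/1 satisfied

(0,0), (0,2), (0,3), (0,4), (1,0), (1,3)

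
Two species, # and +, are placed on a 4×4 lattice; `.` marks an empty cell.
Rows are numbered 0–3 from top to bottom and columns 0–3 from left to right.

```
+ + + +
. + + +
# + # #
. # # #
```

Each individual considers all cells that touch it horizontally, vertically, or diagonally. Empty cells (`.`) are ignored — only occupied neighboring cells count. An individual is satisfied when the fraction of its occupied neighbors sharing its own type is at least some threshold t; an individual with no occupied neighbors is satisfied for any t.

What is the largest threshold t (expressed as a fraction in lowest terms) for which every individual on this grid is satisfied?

1/3

(0,0)+ 2/2
(0,1)+ 4/4
(0,2)+ 5/5
(0,3)+ 3/3
(1,1)+ 5/7
(1,2)+ 6/8
(1,3)+ 3/5
(2,0)# 1/3
(2,1)+ 2/6
(2,2)# 4/8
(2,3)# 3/5
(3,1)# 3/4
(3,2)# 4/5
(3,3)# 3/3
The smallest same-type fraction is 1/3 at (2,0), which reduces to 1/3. Any threshold above that leaves this individual unsatisfied.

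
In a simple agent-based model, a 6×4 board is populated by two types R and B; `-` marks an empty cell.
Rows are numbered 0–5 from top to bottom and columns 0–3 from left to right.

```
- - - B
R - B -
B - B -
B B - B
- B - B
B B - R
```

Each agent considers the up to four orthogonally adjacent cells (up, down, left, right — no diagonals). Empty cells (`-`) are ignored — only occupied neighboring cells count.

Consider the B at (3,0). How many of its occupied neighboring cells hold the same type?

2

Occupied neighbors of (3,0): (2,0)=B, (3,1)=B.
Same type (B): 2 of 2.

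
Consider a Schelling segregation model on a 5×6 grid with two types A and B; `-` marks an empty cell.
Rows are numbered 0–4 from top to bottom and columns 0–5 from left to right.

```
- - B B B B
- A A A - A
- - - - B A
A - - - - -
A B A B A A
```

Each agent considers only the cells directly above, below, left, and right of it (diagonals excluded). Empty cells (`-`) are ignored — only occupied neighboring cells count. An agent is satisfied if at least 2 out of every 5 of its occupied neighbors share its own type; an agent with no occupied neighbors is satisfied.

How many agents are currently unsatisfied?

(0,2)B 1/2 satisfied
(0,3)B 2/3 satisfied
(0,4)B 2/2 satisfied
(0,5)B 1/2 satisfied
(1,1)A 1/1 satisfied
(1,2)A 2/3 satisfied
(1,3)A 1/2 satisfied
(1,5)A 1/2 satisfied
(2,4)B 0/1 not
(2,5)A 1/2 satisfied
(3,0)A 1/1 satisfied
(4,0)A 1/2 satisfied
(4,1)B 0/2 not
(4,2)A 0/2 not
(4,3)B 0/2 not
(4,4)A 1/2 satisfied
(4,5)A 1/1 satisfied
Unsatisfied: (2,4), (4,1), (4,2), (4,3) — 4 in total.

4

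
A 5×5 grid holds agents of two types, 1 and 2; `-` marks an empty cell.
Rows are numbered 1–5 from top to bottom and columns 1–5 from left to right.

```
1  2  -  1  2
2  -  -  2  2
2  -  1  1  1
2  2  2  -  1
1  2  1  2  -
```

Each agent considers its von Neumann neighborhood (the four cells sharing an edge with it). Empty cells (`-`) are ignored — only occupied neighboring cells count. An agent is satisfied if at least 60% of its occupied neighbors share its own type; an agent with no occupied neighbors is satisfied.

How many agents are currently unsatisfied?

12

(1,1)1 0/2 ✗
(1,2)2 0/1 ✗
(1,4)1 0/2 ✗
(1,5)2 1/2 ✗
(2,1)2 1/2 ✗
(2,4)2 1/3 ✗
(2,5)2 2/3 ✓
(3,1)2 2/2 ✓
(3,3)1 1/2 ✗
(3,4)1 2/3 ✓
(3,5)1 2/3 ✓
(4,1)2 2/3 ✓
(4,2)2 3/3 ✓
(4,3)2 1/3 ✗
(4,5)1 1/1 ✓
(5,1)1 0/2 ✗
(5,2)2 1/3 ✗
(5,3)1 0/3 ✗
(5,4)2 0/1 ✗
Unsatisfied: (1,1), (1,2), (1,4), (1,5), (2,1), (2,4), (3,3), (4,3), (5,1), (5,2), (5,3), (5,4) — 12 in total.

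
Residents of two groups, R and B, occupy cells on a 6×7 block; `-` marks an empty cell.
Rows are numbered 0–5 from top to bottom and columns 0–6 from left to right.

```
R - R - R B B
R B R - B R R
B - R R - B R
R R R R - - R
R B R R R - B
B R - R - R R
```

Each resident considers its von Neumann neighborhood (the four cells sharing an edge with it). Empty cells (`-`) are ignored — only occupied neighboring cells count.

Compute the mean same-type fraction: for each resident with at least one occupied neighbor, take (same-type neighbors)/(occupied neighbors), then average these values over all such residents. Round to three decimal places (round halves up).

Row 0: (0,0)R 1/1 · (0,2)R 1/1 · (0,4)R 0/2 · (0,5)B 1/3 · (0,6)B 1/2
Row 1: (1,0)R 1/3 · (1,1)B 0/2 · (1,2)R 2/3 · (1,4)B 0/2 · (1,5)R 1/4 · (1,6)R 2/3
Row 2: (2,0)B 0/2 · (2,2)R 3/3 · (2,3)R 2/2 · (2,5)B 0/2 · (2,6)R 2/3
Row 3: (3,0)R 2/3 · (3,1)R 2/3 · (3,2)R 4/4 · (3,3)R 3/3 · (3,6)R 1/2
Row 4: (4,0)R 1/3 · (4,1)B 0/4 · (4,2)R 2/3 · (4,3)R 4/4 · (4,4)R 1/1 · (4,6)B 0/2
Row 5: (5,0)B 0/2 · (5,1)R 0/2 · (5,3)R 1/1 · (5,5)R 1/1 · (5,6)R 1/2
Sum over 32 residents: 1/1 + 1/1 + 0/2 + 1/3 + 1/2 + 1/3 + 0/2 + 2/3 + 0/2 + 1/4 + 2/3 + 0/2 + 3/3 + 2/2 + 0/2 + 2/3 + 2/3 + 2/3 + 4/4 + 3/3 + 1/2 + 1/3 + 0/4 + 2/3 + 4/4 + 1/1 + 0/2 + 0/2 + 0/2 + 1/1 + 1/1 + 1/2 = 67/4; mean = 67/4 ÷ 32 = 67/128 = 0.523437… → 0.523.

0.523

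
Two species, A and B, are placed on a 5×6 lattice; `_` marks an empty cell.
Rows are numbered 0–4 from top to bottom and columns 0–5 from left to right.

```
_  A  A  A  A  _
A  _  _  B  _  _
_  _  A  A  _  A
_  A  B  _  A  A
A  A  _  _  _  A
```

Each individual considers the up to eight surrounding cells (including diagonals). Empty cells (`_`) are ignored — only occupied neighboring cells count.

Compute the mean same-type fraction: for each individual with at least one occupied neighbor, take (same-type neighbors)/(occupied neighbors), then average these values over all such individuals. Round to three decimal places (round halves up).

0.703

Row 0: (0,1)A 2/2 · (0,2)A 2/3 · (0,3)A 2/3 · (0,4)A 1/2
Row 1: (1,0)A 1/1 · (1,3)B 0/5
Row 2: (2,2)A 2/4 · (2,3)A 2/4 · (2,5)A 2/2
Row 3: (3,1)A 3/4 · (3,2)B 0/4 · (3,4)A 4/4 · (3,5)A 3/3
Row 4: (4,0)A 2/2 · (4,1)A 2/3 · (4,5)A 2/2
Sum over 16 individuals: 2/2 + 2/3 + 2/3 + 1/2 + 1/1 + 0/5 + 2/4 + 2/4 + 2/2 + 3/4 + 0/4 + 4/4 + 3/3 + 2/2 + 2/3 + 2/2 = 45/4; mean = 45/4 ÷ 16 = 45/64 = 0.703125 → 0.703.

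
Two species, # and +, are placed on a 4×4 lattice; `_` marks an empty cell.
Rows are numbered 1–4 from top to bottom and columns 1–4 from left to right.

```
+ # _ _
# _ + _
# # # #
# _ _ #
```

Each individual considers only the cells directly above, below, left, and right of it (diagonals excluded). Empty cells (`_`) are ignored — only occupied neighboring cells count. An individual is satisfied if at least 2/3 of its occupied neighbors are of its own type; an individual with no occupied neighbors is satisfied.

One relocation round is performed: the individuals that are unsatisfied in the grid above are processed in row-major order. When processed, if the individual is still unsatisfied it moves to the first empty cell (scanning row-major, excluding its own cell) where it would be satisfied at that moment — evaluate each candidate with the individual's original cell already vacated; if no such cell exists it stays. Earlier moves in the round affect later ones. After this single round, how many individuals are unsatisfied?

Initially unsatisfied (in order): (1,1), (1,2), (2,1), (2,3).
  (1,1) → (1,4).
  (1,2): now satisfied by earlier moves; stays.
  (2,1): now satisfied by earlier moves; stays.
  (2,3): no empty cell satisfies it; stays.
Resulting grid:
_ # _ +
# _ + _
# # # #
# _ _ #
Unsatisfied now: (2,3).

1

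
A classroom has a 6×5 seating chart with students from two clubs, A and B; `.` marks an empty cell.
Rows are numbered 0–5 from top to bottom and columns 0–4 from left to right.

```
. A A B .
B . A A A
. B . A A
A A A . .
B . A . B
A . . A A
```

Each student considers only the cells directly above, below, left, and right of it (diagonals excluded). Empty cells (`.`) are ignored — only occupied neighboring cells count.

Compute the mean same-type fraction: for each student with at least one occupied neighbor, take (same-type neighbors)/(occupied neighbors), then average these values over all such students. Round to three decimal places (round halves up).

Row 0: (0,1)A 1/1 · (0,2)A 2/3 · (0,3)B 0/2
Row 1: (1,0)B — no occupied neighbors · (1,2)A 2/2 · (1,3)A 3/4 · (1,4)A 2/2
Row 2: (2,1)B 0/1 · (2,3)A 2/2 · (2,4)A 2/2
Row 3: (3,0)A 1/2 · (3,1)A 2/3 · (3,2)A 2/2
Row 4: (4,0)B 0/2 · (4,2)A 1/1 · (4,4)B 0/1
Row 5: (5,0)A 0/1 · (5,3)A 1/1 · (5,4)A 1/2
Sum over 18 students: 1/1 + 2/3 + 0/2 + 2/2 + 3/4 + 2/2 + 0/1 + 2/2 + 2/2 + 1/2 + 2/3 + 2/2 + 0/2 + 1/1 + 0/1 + 0/1 + 1/1 + 1/2 = 133/12; mean = 133/12 ÷ 18 = 133/216 = 0.615740… → 0.616.

0.616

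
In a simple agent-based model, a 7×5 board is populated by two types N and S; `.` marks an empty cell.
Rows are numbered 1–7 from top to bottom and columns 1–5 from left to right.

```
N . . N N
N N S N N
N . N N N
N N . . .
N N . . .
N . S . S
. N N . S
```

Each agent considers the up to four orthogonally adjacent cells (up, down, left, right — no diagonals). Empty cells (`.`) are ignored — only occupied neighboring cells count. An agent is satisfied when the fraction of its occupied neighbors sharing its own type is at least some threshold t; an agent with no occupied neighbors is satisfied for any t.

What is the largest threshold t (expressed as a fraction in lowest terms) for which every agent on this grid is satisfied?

0/1

(1,1)N 1/1
(1,4)N 2/2
(1,5)N 2/2
(2,1)N 3/3
(2,2)N 1/2
(2,3)S 0/3
(2,4)N 3/4
(2,5)N 3/3
(3,1)N 2/2
(3,3)N 1/2
(3,4)N 3/3
(3,5)N 2/2
(4,1)N 3/3
(4,2)N 2/2
(5,1)N 3/3
(5,2)N 2/2
(6,1)N 1/1
(6,3)S 0/1
(6,5)S 1/1
(7,2)N 1/1
(7,3)N 1/2
(7,5)S 1/1
The smallest same-type fraction is 0/3 at (2,3), which reduces to 0/1. Any threshold above that leaves this agent unsatisfied.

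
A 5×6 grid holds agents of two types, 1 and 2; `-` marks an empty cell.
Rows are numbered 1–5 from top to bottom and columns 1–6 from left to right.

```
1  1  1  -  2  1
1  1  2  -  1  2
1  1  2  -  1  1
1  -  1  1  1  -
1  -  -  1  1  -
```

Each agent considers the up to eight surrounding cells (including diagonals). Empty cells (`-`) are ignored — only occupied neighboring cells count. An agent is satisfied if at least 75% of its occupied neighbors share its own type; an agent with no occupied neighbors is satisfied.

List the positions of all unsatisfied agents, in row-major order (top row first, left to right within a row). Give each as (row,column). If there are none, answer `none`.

(1,3), (1,5), (1,6), (2,3), (2,5), (2,6), (3,2), (3,3)

(1,1)1 3/3 ok
(1,2)1 4/5 ok
(1,3)1 2/3 unhappy
(1,5)2 1/3 unhappy
(1,6)1 1/3 unhappy
(2,1)1 5/5 ok
(2,2)1 6/8 ok
(2,3)2 1/5 unhappy
(2,5)1 3/5 unhappy
(2,6)2 1/5 unhappy
(3,1)1 4/4 ok
(3,2)1 5/7 unhappy
(3,3)2 1/5 unhappy
(3,5)1 4/5 ok
(3,6)1 3/4 ok
(4,1)1 3/3 ok
(4,3)1 3/4 ok
(4,4)1 5/6 ok
(4,5)1 5/5 ok
(5,1)1 1/1 ok
(5,4)1 4/4 ok
(5,5)1 3/3 ok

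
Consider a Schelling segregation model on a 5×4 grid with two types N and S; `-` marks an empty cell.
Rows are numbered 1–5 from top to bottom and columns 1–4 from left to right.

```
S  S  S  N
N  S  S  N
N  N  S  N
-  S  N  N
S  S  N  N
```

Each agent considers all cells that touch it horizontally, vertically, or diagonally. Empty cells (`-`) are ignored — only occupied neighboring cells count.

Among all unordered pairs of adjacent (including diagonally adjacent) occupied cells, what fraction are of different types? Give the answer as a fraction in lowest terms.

11/25

Scan each occupied cell's neighbors to the right and below (and the two forward diagonals) so each pair is counted once.
Row 1: S(1,1)–S(1,2)= S(1,1)–N(2,1)≠ S(1,1)–S(2,2)= S(1,2)–S(1,3)= S(1,2)–S(2,2)= S(1,2)–S(2,3)= S(1,2)–N(2,1)≠ S(1,3)–N(1,4)≠ S(1,3)–S(2,3)= S(1,3)–N(2,4)≠ S(1,3)–S(2,2)= N(1,4)–N(2,4)= N(1,4)–S(2,3)≠  → 5/13 unlike.
Row 2: N(2,1)–S(2,2)≠ N(2,1)–N(3,1)= N(2,1)–N(3,2)= S(2,2)–S(2,3)= S(2,2)–N(3,2)≠ S(2,2)–S(3,3)= S(2,2)–N(3,1)≠ S(2,3)–N(2,4)≠ S(2,3)–S(3,3)= S(2,3)–N(3,4)≠ S(2,3)–N(3,2)≠ N(2,4)–N(3,4)= N(2,4)–S(3,3)≠  → 7/13 unlike.
Row 3: N(3,1)–N(3,2)= N(3,1)–S(4,2)≠ N(3,2)–S(3,3)≠ N(3,2)–S(4,2)≠ N(3,2)–N(4,3)= S(3,3)–N(3,4)≠ S(3,3)–N(4,3)≠ S(3,3)–N(4,4)≠ S(3,3)–S(4,2)= N(3,4)–N(4,4)= N(3,4)–N(4,3)=  → 6/11 unlike.
Row 4: S(4,2)–N(4,3)≠ S(4,2)–S(5,2)= S(4,2)–N(5,3)≠ S(4,2)–S(5,1)= N(4,3)–N(4,4)= N(4,3)–N(5,3)= N(4,3)–N(5,4)= N(4,3)–S(5,2)≠ N(4,4)–N(5,4)= N(4,4)–N(5,3)=  → 3/10 unlike.
Row 5: S(5,1)–S(5,2)= S(5,2)–N(5,3)≠ N(5,3)–N(5,4)=  → 1/3 unlike.
Total adjacent occupied pairs: 50; unlike-type pairs: 22.
22/50 reduces to 11/25.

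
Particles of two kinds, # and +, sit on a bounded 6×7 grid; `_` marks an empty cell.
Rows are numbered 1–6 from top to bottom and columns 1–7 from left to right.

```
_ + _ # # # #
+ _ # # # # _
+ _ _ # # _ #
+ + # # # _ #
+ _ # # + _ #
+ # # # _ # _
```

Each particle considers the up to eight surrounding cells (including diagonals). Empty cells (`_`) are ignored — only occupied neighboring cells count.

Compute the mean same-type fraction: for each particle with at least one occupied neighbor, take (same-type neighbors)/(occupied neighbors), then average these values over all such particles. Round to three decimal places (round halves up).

(1,2)+ 1/2
(1,4)# 4/4
(1,5)# 5/5
(1,6)# 4/4
(1,7)# 2/2
(2,1)+ 2/2
(2,3)# 3/4
(2,4)# 6/6
(2,5)# 7/7
(2,6)# 6/6
(3,1)+ 3/3
(3,4)# 7/7
(3,5)# 6/6
(3,7)# 2/2
(4,1)+ 3/3
(4,2)+ 3/5
(4,3)# 4/5
(4,4)# 6/7
(4,5)# 4/5
(4,7)# 2/2
(5,1)+ 3/4
(5,3)# 6/7
(5,4)# 6/7
(5,5)+ 0/5
(5,7)# 2/2
(6,1)+ 1/2
(6,2)# 2/4
(6,3)# 4/4
(6,4)# 3/4
(6,6)# 1/2
Sum over 30 particles: 1/2 + 4/4 + 5/5 + 4/4 + 2/2 + 2/2 + 3/4 + 6/6 + 7/7 + 6/6 + 3/3 + 7/7 + 6/6 + 2/2 + 3/3 + 3/5 + 4/5 + 6/7 + 4/5 + 2/2 + 3/4 + 6/7 + 6/7 + 0/5 + 2/2 + 1/2 + 2/4 + 4/4 + 3/4 + 1/2 = 3503/140; mean = 3503/140 ÷ 30 = 3503/4200 = 0.834047… → 0.834.

0.834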